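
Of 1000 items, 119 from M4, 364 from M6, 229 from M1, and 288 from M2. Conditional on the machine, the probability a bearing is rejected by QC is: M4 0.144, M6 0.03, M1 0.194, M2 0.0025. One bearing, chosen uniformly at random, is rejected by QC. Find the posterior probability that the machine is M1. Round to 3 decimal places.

0.607

Unnormalized posteriors (prior × likelihood):
  M4: 0.119 × 0.144 = 0.017136
  M6: 0.364 × 0.03 = 0.01092
  M1: 0.229 × 0.194 = 0.044426
  M2: 0.288 × 0.0025 = 0.00072
Total = 0.073202.
P(M1 | evidence) = 0.044426 / 0.073202 ≈ 0.607.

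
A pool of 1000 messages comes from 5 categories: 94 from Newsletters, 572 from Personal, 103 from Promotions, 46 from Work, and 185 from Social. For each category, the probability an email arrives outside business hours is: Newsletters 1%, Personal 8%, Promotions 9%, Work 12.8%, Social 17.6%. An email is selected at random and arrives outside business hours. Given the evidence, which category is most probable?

By Bayes' rule, posterior ∝ prior × likelihood:
  Newsletters: 0.094 × 0.01 = 0.00094
  Personal: 0.572 × 0.08 = 0.04576
  Promotions: 0.103 × 0.09 = 0.00927
  Work: 0.046 × 0.128 = 0.005888
  Social: 0.185 × 0.176 = 0.03256
Sum = 0.094418.
Largest term belongs to Personal, so Personal is most probable.

Personal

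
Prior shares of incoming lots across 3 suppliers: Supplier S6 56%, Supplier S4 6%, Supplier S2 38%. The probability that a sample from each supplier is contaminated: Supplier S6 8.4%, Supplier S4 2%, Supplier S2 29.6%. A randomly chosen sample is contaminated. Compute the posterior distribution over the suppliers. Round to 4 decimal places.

Supplier S6 0.2927, Supplier S4 0.0075, Supplier S2 0.6999

Compute prior × likelihood for every hypothesis:
  Supplier S6: 0.56 × 0.084 = 0.04704
  Supplier S4: 0.06 × 0.02 = 0.0012
  Supplier S2: 0.38 × 0.296 = 0.11248
Normalizing constant = 0.16072.
P(Supplier S6 | contaminated) = 0.04704/0.16072 ≈ 0.2927
P(Supplier S4 | contaminated) = 0.0012/0.16072 ≈ 0.0075
P(Supplier S2 | contaminated) = 0.11248/0.16072 ≈ 0.6999
(Check: 0.2927+0.0075+0.6999 = 1.0001.)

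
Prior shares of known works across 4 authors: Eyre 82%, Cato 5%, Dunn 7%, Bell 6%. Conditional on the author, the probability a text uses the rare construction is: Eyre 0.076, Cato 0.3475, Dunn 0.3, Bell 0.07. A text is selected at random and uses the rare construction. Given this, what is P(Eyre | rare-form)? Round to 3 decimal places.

By Bayes' rule, posterior ∝ prior × likelihood:
  Eyre: 0.82 × 0.076 = 0.06232
  Cato: 0.05 × 0.3475 = 0.017375
  Dunn: 0.07 × 0.3 = 0.021
  Bell: 0.06 × 0.07 = 0.0042
Total = 0.104895.
P(Eyre | evidence) = 0.06232 / 0.104895 ≈ 0.594.

0.594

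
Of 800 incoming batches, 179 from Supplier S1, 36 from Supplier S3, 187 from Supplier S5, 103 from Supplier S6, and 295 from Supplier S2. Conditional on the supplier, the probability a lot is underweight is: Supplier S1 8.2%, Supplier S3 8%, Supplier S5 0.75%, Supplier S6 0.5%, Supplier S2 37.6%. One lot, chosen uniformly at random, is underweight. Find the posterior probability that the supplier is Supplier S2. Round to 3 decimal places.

0.851

By Bayes' rule, posterior ∝ prior × likelihood:
  Supplier S1: 0.22375 × 0.082 = 0.0183475
  Supplier S3: 0.045 × 0.08 = 0.0036
  Supplier S5: 0.23375 × 0.0075 = 0.001753125
  Supplier S6: 0.12875 × 0.005 = 0.00064375
  Supplier S2: 0.36875 × 0.376 = 0.13865
Sum = 0.162994375.
P(Supplier S2 | evidence) = 0.13865 / 0.162994375 ≈ 0.851.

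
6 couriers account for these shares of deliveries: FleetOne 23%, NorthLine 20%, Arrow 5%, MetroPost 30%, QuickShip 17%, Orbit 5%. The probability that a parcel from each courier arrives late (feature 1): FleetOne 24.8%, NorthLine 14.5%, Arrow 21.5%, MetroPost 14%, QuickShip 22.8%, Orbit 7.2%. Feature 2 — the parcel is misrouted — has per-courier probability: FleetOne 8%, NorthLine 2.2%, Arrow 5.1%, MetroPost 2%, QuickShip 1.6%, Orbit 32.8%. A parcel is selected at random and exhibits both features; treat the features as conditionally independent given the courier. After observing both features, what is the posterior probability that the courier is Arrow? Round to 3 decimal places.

Prior × likelihood for each hypothesis:
  FleetOne: 0.23 × 0.248 × 0.08 = 0.0045632
  NorthLine: 0.2 × 0.145 × 0.022 = 0.000638
  Arrow: 0.05 × 0.215 × 0.051 = 0.00054825
  MetroPost: 0.3 × 0.14 × 0.02 = 0.00084
  QuickShip: 0.17 × 0.228 × 0.016 = 0.00062016
  Orbit: 0.05 × 0.072 × 0.328 = 0.0011808
Normalizing constant = 0.00839041.
P(Arrow | evidence) = 0.00054825 / 0.00839041 ≈ 0.065.

0.065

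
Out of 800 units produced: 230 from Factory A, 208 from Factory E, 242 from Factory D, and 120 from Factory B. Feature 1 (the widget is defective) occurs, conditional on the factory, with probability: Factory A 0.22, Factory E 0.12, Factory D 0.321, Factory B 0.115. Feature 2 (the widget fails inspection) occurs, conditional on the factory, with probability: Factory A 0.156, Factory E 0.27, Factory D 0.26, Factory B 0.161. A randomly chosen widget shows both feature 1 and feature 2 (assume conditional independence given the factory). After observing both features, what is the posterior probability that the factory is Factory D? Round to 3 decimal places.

0.545

Compute prior × likelihood for every hypothesis:
  Factory A: 0.2875 × 0.22 × 0.156 = 0.009867
  Factory E: 0.26 × 0.12 × 0.27 = 0.008424
  Factory D: 0.3025 × 0.321 × 0.26 = 0.02524665
  Factory B: 0.15 × 0.115 × 0.161 = 0.00277725
Sum = 0.0463149.
P(Factory D | evidence) = 0.02524665 / 0.0463149 ≈ 0.545.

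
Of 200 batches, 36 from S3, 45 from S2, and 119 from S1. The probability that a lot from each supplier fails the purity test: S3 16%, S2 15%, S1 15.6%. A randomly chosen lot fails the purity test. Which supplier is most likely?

S1

Compute prior × likelihood for every hypothesis:
  S3: 0.18 × 0.16 = 0.0288
  S2: 0.225 × 0.15 = 0.03375
  S1: 0.595 × 0.156 = 0.09282
Total = 0.15537.
Largest term belongs to S1, so S1 is most probable.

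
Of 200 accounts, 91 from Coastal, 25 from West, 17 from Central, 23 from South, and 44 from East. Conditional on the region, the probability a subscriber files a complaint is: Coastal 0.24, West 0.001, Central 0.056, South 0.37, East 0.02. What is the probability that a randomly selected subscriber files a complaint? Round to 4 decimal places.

Unnormalized posteriors (prior × likelihood):
  Coastal: 0.455 × 0.24 = 0.1092
  West: 0.125 × 0.001 = 0.000125
  Central: 0.085 × 0.056 = 0.00476
  South: 0.115 × 0.37 = 0.04255
  East: 0.22 × 0.02 = 0.0044
P(complaint) = 0.1092 + 0.000125 + 0.00476 + 0.04255 + 0.0044 = 0.161035 → 0.1610.

0.1610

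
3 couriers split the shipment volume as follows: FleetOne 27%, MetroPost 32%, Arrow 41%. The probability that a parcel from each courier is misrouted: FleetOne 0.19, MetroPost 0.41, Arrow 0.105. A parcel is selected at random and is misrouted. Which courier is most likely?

MetroPost

Prior × likelihood for each hypothesis:
  FleetOne: 0.27 × 0.19 = 0.0513
  MetroPost: 0.32 × 0.41 = 0.1312
  Arrow: 0.41 × 0.105 = 0.04305
Total = 0.22555.
Largest term belongs to MetroPost, so MetroPost is most probable.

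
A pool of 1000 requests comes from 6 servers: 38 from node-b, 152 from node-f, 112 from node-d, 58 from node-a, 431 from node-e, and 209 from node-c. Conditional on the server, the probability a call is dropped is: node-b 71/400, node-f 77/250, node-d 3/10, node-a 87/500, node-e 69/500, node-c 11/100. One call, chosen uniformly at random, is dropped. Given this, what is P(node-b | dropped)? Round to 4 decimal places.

0.0375

Prior × likelihood for each hypothesis:
  node-b: 0.038 × 0.1775 = 0.006745
  node-f: 0.152 × 0.308 = 0.046816
  node-d: 0.112 × 0.3 = 0.0336
  node-a: 0.058 × 0.174 = 0.010092
  node-e: 0.431 × 0.138 = 0.059478
  node-c: 0.209 × 0.11 = 0.02299
Sum = 0.179721.
P(node-b | evidence) = 0.006745 / 0.179721 ≈ 0.0375.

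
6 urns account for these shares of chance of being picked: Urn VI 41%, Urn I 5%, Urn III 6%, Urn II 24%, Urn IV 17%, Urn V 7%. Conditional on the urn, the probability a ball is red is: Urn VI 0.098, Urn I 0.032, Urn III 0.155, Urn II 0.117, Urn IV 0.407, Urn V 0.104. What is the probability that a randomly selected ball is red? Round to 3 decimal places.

0.156

Prior × likelihood for each hypothesis:
  Urn VI: 0.41 × 0.098 = 0.04018
  Urn I: 0.05 × 0.032 = 0.0016
  Urn III: 0.06 × 0.155 = 0.0093
  Urn II: 0.24 × 0.117 = 0.02808
  Urn IV: 0.17 × 0.407 = 0.06919
  Urn V: 0.07 × 0.104 = 0.00728
P(red) = 0.04018 + 0.0016 + 0.0093 + 0.02808 + 0.06919 + 0.00728 = 0.15563 → 0.156.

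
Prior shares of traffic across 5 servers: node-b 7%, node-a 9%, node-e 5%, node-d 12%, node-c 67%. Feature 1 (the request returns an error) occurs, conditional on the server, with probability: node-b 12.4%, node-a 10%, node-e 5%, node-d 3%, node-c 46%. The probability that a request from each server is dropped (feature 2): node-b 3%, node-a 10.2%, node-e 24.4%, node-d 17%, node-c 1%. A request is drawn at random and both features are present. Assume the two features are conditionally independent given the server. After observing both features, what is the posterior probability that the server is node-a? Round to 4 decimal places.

0.1674

By Bayes' rule, posterior ∝ prior × likelihood:
  node-b: 0.07 × 0.124 × 0.03 = 0.0002604
  node-a: 0.09 × 0.1 × 0.102 = 0.000918
  node-e: 0.05 × 0.05 × 0.244 = 0.00061
  node-d: 0.12 × 0.03 × 0.17 = 0.000612
  node-c: 0.67 × 0.46 × 0.01 = 0.003082
Normalizing constant = 0.0054824.
P(node-a | evidence) = 0.000918 / 0.0054824 ≈ 0.1674.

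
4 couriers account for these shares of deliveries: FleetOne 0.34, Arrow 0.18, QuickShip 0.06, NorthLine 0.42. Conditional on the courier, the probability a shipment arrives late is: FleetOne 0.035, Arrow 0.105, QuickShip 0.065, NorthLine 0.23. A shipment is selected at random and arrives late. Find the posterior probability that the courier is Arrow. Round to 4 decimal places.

Prior × likelihood for each hypothesis:
  FleetOne: 0.34 × 0.035 = 0.0119
  Arrow: 0.18 × 0.105 = 0.0189
  QuickShip: 0.06 × 0.065 = 0.0039
  NorthLine: 0.42 × 0.23 = 0.0966
Sum = 0.1313.
P(Arrow | evidence) = 0.0189 / 0.1313 ≈ 0.1439.

0.1439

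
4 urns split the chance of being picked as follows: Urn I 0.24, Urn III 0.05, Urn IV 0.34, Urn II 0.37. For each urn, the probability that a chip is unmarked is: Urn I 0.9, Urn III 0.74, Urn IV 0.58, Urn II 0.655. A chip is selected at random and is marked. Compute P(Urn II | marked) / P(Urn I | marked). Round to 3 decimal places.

5.319

Taking complements, P(marked | each) = Urn I 0.1, Urn III 0.26, Urn IV 0.42, Urn II 0.345.
Prior × likelihood for each hypothesis:
  Urn I: 0.24 × 0.1 = 0.024
  Urn III: 0.05 × 0.26 = 0.013
  Urn IV: 0.34 × 0.42 = 0.1428
  Urn II: 0.37 × 0.345 = 0.12765
Normalizing constant = 0.30745.
The ratio is 0.12765 / 0.024 (the normalizer cancels) = 5.319.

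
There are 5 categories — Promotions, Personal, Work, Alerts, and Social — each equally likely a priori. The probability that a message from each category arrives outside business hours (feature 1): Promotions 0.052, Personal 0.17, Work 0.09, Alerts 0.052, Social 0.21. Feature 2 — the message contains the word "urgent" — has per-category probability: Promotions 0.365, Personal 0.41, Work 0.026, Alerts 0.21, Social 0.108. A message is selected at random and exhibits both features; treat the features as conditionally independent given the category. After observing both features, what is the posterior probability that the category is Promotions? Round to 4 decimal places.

0.1523

Since the prior is uniform, the posterior is proportional to the likelihood:
  Promotions: 0.052 × 0.365 = 0.01898
  Personal: 0.17 × 0.41 = 0.0697
  Work: 0.09 × 0.026 = 0.00234
  Alerts: 0.052 × 0.21 = 0.01092
  Social: 0.21 × 0.108 = 0.02268
Sum = 0.12462.
P(Promotions | evidence) = 0.01898 / 0.12462 ≈ 0.1523.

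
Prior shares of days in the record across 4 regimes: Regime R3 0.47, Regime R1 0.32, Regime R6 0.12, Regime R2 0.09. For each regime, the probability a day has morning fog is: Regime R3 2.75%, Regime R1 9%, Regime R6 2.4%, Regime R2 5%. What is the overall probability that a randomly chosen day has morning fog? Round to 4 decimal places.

0.0491

By Bayes' rule, posterior ∝ prior × likelihood:
  Regime R3: 0.47 × 0.0275 = 0.012925
  Regime R1: 0.32 × 0.09 = 0.0288
  Regime R6: 0.12 × 0.024 = 0.00288
  Regime R2: 0.09 × 0.05 = 0.0045
P(fog) = 0.012925 + 0.0288 + 0.00288 + 0.0045 = 0.049105 → 0.0491.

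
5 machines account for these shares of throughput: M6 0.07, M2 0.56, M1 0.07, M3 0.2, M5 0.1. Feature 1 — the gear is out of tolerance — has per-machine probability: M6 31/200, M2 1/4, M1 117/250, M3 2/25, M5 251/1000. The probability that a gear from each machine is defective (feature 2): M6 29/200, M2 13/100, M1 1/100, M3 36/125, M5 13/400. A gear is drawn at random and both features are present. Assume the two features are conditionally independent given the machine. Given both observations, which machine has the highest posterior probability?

M2

Compute prior × likelihood for every hypothesis:
  M6: 0.07 × 0.155 × 0.145 = 0.00157325
  M2: 0.56 × 0.25 × 0.13 = 0.0182
  M1: 0.07 × 0.468 × 0.01 = 0.0003276
  M3: 0.2 × 0.08 × 0.288 = 0.004608
  M5: 0.1 × 0.251 × 0.0325 = 0.00081575
Sum = 0.0255246.
Largest term belongs to M2, so M2 is most probable.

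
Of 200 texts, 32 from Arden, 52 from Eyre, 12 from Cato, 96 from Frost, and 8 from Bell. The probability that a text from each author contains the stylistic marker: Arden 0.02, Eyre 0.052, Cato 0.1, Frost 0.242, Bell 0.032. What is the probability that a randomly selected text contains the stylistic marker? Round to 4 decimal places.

0.1402

Unnormalized posteriors (prior × likelihood):
  Arden: 0.16 × 0.02 = 0.0032
  Eyre: 0.26 × 0.052 = 0.01352
  Cato: 0.06 × 0.1 = 0.006
  Frost: 0.48 × 0.242 = 0.11616
  Bell: 0.04 × 0.032 = 0.00128
P(marker) = 0.0032 + 0.01352 + 0.006 + 0.11616 + 0.00128 = 0.14016 → 0.1402.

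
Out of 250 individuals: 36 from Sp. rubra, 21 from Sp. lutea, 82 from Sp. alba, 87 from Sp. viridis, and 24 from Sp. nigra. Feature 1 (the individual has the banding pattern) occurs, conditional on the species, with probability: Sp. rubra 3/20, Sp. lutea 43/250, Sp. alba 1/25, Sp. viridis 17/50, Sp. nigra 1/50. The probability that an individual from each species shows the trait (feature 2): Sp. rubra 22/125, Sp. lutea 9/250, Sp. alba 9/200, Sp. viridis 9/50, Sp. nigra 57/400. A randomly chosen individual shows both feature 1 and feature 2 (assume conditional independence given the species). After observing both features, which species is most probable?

Compute prior × likelihood for every hypothesis:
  Sp. rubra: 0.144 × 0.15 × 0.176 = 0.0038016
  Sp. lutea: 0.084 × 0.172 × 0.036 = 0.000520128
  Sp. alba: 0.328 × 0.04 × 0.045 = 0.0005904
  Sp. viridis: 0.348 × 0.34 × 0.18 = 0.0212976
  Sp. nigra: 0.096 × 0.02 × 0.1425 = 0.0002736
Sum = 0.026483328.
Largest term belongs to Sp. viridis, so Sp. viridis is most probable.

Sp. viridis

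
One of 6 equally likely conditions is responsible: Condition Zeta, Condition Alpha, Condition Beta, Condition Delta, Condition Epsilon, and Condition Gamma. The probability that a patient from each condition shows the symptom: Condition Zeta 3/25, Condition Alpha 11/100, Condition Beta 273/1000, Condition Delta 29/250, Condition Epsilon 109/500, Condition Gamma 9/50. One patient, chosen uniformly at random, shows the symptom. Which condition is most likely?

With a uniform prior (1/6 each), posterior ∝ likelihood:
  Condition Zeta: 0.12
  Condition Alpha: 0.11
  Condition Beta: 0.273
  Condition Delta: 0.116
  Condition Epsilon: 0.218
  Condition Gamma: 0.18
Total = 1.017.
Largest term belongs to Condition Beta, so Condition Beta is most probable.

Condition Beta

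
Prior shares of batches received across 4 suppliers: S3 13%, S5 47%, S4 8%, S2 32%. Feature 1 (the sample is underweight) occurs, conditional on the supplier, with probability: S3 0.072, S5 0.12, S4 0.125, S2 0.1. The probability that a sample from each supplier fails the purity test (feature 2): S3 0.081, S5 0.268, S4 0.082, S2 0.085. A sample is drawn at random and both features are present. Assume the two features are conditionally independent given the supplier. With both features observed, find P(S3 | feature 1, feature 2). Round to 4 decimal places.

0.0391

Prior × likelihood for each hypothesis:
  S3: 0.13 × 0.072 × 0.081 = 0.00075816
  S5: 0.47 × 0.12 × 0.268 = 0.0151152
  S4: 0.08 × 0.125 × 0.082 = 0.00082
  S2: 0.32 × 0.1 × 0.085 = 0.00272
Total = 0.01941336.
P(S3 | evidence) = 0.00075816 / 0.01941336 ≈ 0.0391.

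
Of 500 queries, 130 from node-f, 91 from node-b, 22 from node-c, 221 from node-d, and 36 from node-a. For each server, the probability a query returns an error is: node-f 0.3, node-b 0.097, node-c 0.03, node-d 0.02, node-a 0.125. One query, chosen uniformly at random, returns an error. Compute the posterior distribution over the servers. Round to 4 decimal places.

node-f 0.6794, node-b 0.1538, node-c 0.0115, node-d 0.0770, node-a 0.0784

Prior × likelihood for each hypothesis:
  node-f: 0.26 × 0.3 = 0.078
  node-b: 0.182 × 0.097 = 0.017654
  node-c: 0.044 × 0.03 = 0.00132
  node-d: 0.442 × 0.02 = 0.00884
  node-a: 0.072 × 0.125 = 0.009
Normalizing constant = 0.114814.
P(node-f | error) = 0.078/0.114814 ≈ 0.6794
P(node-b | error) = 0.017654/0.114814 ≈ 0.1538
P(node-c | error) = 0.00132/0.114814 ≈ 0.0115
P(node-d | error) = 0.00884/0.114814 ≈ 0.0770
P(node-a | error) = 0.009/0.114814 ≈ 0.0784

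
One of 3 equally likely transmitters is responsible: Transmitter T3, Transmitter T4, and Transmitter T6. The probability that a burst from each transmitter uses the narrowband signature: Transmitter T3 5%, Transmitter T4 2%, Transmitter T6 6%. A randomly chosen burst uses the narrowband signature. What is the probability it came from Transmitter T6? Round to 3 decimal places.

Since the prior is uniform, the posterior is proportional to the likelihood:
  Transmitter T3: 0.05
  Transmitter T4: 0.02
  Transmitter T6: 0.06
Sum = 0.13.
P(Transmitter T6 | evidence) = 0.06 / 0.13 ≈ 0.462.

0.462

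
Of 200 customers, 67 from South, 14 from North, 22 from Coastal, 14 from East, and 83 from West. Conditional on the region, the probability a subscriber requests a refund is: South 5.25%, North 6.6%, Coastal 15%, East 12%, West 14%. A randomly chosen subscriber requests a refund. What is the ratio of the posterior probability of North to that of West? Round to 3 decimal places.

Compute prior × likelihood for every hypothesis:
  South: 0.335 × 0.0525 = 0.0175875
  North: 0.07 × 0.066 = 0.00462
  Coastal: 0.11 × 0.15 = 0.0165
  East: 0.07 × 0.12 = 0.0084
  West: 0.415 × 0.14 = 0.0581
Normalizing constant = 0.1052075.
The ratio is 0.00462 / 0.0581 (the normalizer cancels) = 0.080.

0.080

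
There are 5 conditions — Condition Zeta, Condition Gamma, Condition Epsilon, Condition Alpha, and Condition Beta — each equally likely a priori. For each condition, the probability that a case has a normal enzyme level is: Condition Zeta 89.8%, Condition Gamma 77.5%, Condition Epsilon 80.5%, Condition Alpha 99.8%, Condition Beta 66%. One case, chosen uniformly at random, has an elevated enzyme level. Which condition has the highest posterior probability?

Condition Beta

Taking complements, P(elevated | each) = Condition Zeta 0.102, Condition Gamma 0.225, Condition Epsilon 0.195, Condition Alpha 0.002, Condition Beta 0.34.
With a uniform prior (1/5 each), posterior ∝ likelihood:
  Condition Zeta: 0.102
  Condition Gamma: 0.225
  Condition Epsilon: 0.195
  Condition Alpha: 0.002
  Condition Beta: 0.34
Total = 0.864.
Largest term belongs to Condition Beta, so Condition Beta is most probable.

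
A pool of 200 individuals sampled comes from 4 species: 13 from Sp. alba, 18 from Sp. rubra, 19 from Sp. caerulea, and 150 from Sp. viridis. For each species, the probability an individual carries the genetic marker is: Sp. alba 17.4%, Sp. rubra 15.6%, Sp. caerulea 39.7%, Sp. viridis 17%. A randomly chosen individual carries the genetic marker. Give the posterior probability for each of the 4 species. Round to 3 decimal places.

Sp. alba 0.059, Sp. rubra 0.074, Sp. caerulea 0.198, Sp. viridis 0.669

Unnormalized posteriors (prior × likelihood):
  Sp. alba: 0.065 × 0.174 = 0.01131
  Sp. rubra: 0.09 × 0.156 = 0.01404
  Sp. caerulea: 0.095 × 0.397 = 0.037715
  Sp. viridis: 0.75 × 0.17 = 0.1275
Total = 0.190565.
P(Sp. alba | marker) = 0.01131/0.190565 ≈ 0.059
P(Sp. rubra | marker) = 0.01404/0.190565 ≈ 0.074
P(Sp. caerulea | marker) = 0.037715/0.190565 ≈ 0.198
P(Sp. viridis | marker) = 0.1275/0.190565 ≈ 0.669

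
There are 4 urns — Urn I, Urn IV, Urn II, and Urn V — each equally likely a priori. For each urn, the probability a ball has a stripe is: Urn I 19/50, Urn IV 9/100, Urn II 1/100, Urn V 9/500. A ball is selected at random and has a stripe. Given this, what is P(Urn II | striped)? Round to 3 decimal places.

Since the prior is uniform, the posterior is proportional to the likelihood:
  Urn I: 0.38
  Urn IV: 0.09
  Urn II: 0.01
  Urn V: 0.018
Sum = 0.498.
P(Urn II | evidence) = 0.01 / 0.498 ≈ 0.020.

0.020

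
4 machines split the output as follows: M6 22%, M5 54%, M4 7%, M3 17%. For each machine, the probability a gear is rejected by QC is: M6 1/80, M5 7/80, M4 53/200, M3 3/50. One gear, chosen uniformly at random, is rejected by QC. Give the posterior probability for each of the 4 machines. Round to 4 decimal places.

M6 0.0349, M5 0.6000, M4 0.2356, M3 0.1295

Prior × likelihood for each hypothesis:
  M6: 0.22 × 0.0125 = 0.00275
  M5: 0.54 × 0.0875 = 0.04725
  M4: 0.07 × 0.265 = 0.01855
  M3: 0.17 × 0.06 = 0.0102
Sum = 0.07875.
P(M6 | rejected) = 0.00275/0.07875 ≈ 0.0349
P(M5 | rejected) = 0.04725/0.07875 ≈ 0.6000
P(M4 | rejected) = 0.01855/0.07875 ≈ 0.2356
P(M3 | rejected) = 0.0102/0.07875 ≈ 0.1295
(Check: 0.0349+0.6000+0.2356+0.1295 = 1.0000.)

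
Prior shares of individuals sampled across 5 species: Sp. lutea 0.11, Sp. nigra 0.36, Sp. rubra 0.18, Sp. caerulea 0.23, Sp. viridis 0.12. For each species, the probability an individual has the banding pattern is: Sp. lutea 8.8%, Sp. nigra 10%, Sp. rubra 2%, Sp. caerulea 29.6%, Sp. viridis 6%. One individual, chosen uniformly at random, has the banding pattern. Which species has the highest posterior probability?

By Bayes' rule, posterior ∝ prior × likelihood:
  Sp. lutea: 0.11 × 0.088 = 0.00968
  Sp. nigra: 0.36 × 0.1 = 0.036
  Sp. rubra: 0.18 × 0.02 = 0.0036
  Sp. caerulea: 0.23 × 0.296 = 0.06808
  Sp. viridis: 0.12 × 0.06 = 0.0072
Sum = 0.12456.
Largest term belongs to Sp. caerulea, so Sp. caerulea is most probable.

Sp. caerulea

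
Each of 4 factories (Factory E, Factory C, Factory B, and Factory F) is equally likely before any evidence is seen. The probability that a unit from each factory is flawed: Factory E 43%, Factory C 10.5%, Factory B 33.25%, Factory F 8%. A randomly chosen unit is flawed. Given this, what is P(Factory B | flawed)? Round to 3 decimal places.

With a uniform prior (1/4 each), posterior ∝ likelihood:
  Factory E: 0.43
  Factory C: 0.105
  Factory B: 0.3325
  Factory F: 0.08
Total = 0.9475.
P(Factory B | evidence) = 0.3325 / 0.9475 ≈ 0.351.

0.351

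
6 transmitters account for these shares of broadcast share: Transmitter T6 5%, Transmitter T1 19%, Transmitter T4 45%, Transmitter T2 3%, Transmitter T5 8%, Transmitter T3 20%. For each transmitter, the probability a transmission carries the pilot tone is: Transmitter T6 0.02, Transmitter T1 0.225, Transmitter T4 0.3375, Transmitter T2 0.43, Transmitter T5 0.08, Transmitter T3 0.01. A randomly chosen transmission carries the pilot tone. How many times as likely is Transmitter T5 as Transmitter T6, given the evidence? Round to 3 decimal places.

Unnormalized posteriors (prior × likelihood):
  Transmitter T6: 0.05 × 0.02 = 0.001
  Transmitter T1: 0.19 × 0.225 = 0.04275
  Transmitter T4: 0.45 × 0.3375 = 0.151875
  Transmitter T2: 0.03 × 0.43 = 0.0129
  Transmitter T5: 0.08 × 0.08 = 0.0064
  Transmitter T3: 0.2 × 0.01 = 0.002
Normalizing constant = 0.216925.
The ratio is 0.0064 / 0.001 (the normalizer cancels) = 6.400.

6.400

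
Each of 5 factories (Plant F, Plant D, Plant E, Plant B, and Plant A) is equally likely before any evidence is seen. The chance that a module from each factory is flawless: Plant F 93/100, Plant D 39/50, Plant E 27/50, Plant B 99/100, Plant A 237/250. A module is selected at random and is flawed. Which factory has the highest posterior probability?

Taking complements, P(flawed | each) = Plant F 0.07, Plant D 0.22, Plant E 0.46, Plant B 0.01, Plant A 0.052.
With a uniform prior (1/5 each), posterior ∝ likelihood:
  Plant F: 0.07
  Plant D: 0.22
  Plant E: 0.46
  Plant B: 0.01
  Plant A: 0.052
Sum = 0.812.
Largest term belongs to Plant E, so Plant E is most probable.

Plant E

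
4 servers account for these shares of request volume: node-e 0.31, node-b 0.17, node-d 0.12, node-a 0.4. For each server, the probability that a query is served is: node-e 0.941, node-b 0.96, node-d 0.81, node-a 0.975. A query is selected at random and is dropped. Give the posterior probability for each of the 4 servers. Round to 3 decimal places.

Taking complements, P(dropped | each) = node-e 0.059, node-b 0.04, node-d 0.19, node-a 0.025.
Prior × likelihood for each hypothesis:
  node-e: 0.31 × 0.059 = 0.01829
  node-b: 0.17 × 0.04 = 0.0068
  node-d: 0.12 × 0.19 = 0.0228
  node-a: 0.4 × 0.025 = 0.01
Normalizing constant = 0.05789.
P(node-e | dropped) = 0.01829/0.05789 ≈ 0.316
P(node-b | dropped) = 0.0068/0.05789 ≈ 0.117
P(node-d | dropped) = 0.0228/0.05789 ≈ 0.394
P(node-a | dropped) = 0.01/0.05789 ≈ 0.173

node-e 0.316, node-b 0.117, node-d 0.394, node-a 0.173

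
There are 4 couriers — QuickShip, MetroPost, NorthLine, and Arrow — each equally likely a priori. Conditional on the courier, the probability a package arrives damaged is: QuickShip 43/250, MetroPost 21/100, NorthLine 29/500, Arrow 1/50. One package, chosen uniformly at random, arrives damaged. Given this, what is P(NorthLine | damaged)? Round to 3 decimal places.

Since the prior is uniform, the posterior is proportional to the likelihood:
  QuickShip: 0.172
  MetroPost: 0.21
  NorthLine: 0.058
  Arrow: 0.02
Total = 0.46.
P(NorthLine | evidence) = 0.058 / 0.46 ≈ 0.126.

0.126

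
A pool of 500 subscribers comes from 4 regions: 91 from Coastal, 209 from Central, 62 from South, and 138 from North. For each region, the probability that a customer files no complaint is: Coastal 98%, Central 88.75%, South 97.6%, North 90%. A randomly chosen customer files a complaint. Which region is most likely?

Central

Taking complements, P(complaint | each) = Coastal 0.02, Central 0.1125, South 0.024, North 0.1.
Prior × likelihood for each hypothesis:
  Coastal: 0.182 × 0.02 = 0.00364
  Central: 0.418 × 0.1125 = 0.047025
  South: 0.124 × 0.024 = 0.002976
  North: 0.276 × 0.1 = 0.0276
Sum = 0.081241.
Largest term belongs to Central, so Central is most probable.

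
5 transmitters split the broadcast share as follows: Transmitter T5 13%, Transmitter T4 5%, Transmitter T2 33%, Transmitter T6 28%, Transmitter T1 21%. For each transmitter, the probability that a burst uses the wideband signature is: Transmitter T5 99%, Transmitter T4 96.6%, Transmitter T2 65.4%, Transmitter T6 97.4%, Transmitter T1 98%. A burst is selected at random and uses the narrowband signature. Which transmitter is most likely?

Transmitter T2

Taking complements, P(narrowband | each) = Transmitter T5 0.01, Transmitter T4 0.034, Transmitter T2 0.346, Transmitter T6 0.026, Transmitter T1 0.02.
Compute prior × likelihood for every hypothesis:
  Transmitter T5: 0.13 × 0.01 = 0.0013
  Transmitter T4: 0.05 × 0.034 = 0.0017
  Transmitter T2: 0.33 × 0.346 = 0.11418
  Transmitter T6: 0.28 × 0.026 = 0.00728
  Transmitter T1: 0.21 × 0.02 = 0.0042
Normalizing constant = 0.12866.
Largest term belongs to Transmitter T2, so Transmitter T2 is most probable.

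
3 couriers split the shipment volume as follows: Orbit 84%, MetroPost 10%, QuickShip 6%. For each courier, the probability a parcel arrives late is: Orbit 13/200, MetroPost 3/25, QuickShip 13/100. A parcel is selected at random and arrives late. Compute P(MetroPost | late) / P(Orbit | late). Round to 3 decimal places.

0.220

Unnormalized posteriors (prior × likelihood):
  Orbit: 0.84 × 0.065 = 0.0546
  MetroPost: 0.1 × 0.12 = 0.012
  QuickShip: 0.06 × 0.13 = 0.0078
Normalizing constant = 0.0744.
The ratio is 0.012 / 0.0546 (the normalizer cancels) = 0.220.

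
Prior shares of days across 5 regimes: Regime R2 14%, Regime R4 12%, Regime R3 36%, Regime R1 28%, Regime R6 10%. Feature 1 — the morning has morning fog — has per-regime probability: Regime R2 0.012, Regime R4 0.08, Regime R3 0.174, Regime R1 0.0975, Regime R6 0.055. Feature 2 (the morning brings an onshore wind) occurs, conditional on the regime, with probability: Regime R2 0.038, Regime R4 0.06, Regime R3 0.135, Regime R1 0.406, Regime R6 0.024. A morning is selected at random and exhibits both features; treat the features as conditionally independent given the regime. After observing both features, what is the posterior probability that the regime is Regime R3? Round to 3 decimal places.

Prior × likelihood for each hypothesis:
  Regime R2: 0.14 × 0.012 × 0.038 = 0.00006384
  Regime R4: 0.12 × 0.08 × 0.06 = 0.000576
  Regime R3: 0.36 × 0.174 × 0.135 = 0.0084564
  Regime R1: 0.28 × 0.0975 × 0.406 = 0.0110838
  Regime R6: 0.1 × 0.055 × 0.024 = 0.000132
Normalizing constant = 0.02031204.
P(Regime R3 | evidence) = 0.0084564 / 0.02031204 ≈ 0.416.

0.416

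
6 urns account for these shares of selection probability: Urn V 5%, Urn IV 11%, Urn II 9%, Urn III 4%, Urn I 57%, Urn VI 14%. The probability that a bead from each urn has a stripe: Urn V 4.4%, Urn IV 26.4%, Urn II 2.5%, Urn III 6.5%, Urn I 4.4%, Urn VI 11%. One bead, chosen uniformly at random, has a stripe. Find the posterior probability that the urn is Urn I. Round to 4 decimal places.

By Bayes' rule, posterior ∝ prior × likelihood:
  Urn V: 0.05 × 0.044 = 0.0022
  Urn IV: 0.11 × 0.264 = 0.02904
  Urn II: 0.09 × 0.025 = 0.00225
  Urn III: 0.04 × 0.065 = 0.0026
  Urn I: 0.57 × 0.044 = 0.02508
  Urn VI: 0.14 × 0.11 = 0.0154
Total = 0.07657.
P(Urn I | evidence) = 0.02508 / 0.07657 ≈ 0.3275.

0.3275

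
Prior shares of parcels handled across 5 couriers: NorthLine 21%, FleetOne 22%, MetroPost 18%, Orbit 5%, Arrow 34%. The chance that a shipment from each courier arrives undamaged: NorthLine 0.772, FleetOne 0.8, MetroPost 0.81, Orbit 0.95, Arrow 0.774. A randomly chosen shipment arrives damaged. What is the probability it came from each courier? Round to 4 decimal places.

NorthLine 0.2331, FleetOne 0.2142, MetroPost 0.1665, Orbit 0.0122, Arrow 0.3741

Taking complements, P(damaged | each) = NorthLine 0.228, FleetOne 0.2, MetroPost 0.19, Orbit 0.05, Arrow 0.226.
Compute prior × likelihood for every hypothesis:
  NorthLine: 0.21 × 0.228 = 0.04788
  FleetOne: 0.22 × 0.2 = 0.044
  MetroPost: 0.18 × 0.19 = 0.0342
  Orbit: 0.05 × 0.05 = 0.0025
  Arrow: 0.34 × 0.226 = 0.07684
Sum = 0.20542.
P(NorthLine | damaged) = 0.04788/0.20542 ≈ 0.2331
P(FleetOne | damaged) = 0.044/0.20542 ≈ 0.2142
P(MetroPost | damaged) = 0.0342/0.20542 ≈ 0.1665
P(Orbit | damaged) = 0.0025/0.20542 ≈ 0.0122
P(Arrow | damaged) = 0.07684/0.20542 ≈ 0.3741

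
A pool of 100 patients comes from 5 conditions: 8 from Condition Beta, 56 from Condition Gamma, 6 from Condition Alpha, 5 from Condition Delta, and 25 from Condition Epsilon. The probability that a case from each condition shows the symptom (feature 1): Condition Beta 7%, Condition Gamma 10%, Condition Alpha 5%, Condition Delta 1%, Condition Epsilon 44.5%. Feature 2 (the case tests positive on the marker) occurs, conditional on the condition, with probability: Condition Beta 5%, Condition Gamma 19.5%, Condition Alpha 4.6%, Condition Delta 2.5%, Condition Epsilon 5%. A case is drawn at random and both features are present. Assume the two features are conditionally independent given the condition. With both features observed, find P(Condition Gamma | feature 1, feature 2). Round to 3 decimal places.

0.646

Unnormalized posteriors (prior × likelihood):
  Condition Beta: 0.08 × 0.07 × 0.05 = 0.00028
  Condition Gamma: 0.56 × 0.1 × 0.195 = 0.01092
  Condition Alpha: 0.06 × 0.05 × 0.046 = 0.000138
  Condition Delta: 0.05 × 0.01 × 0.025 = 0.0000125
  Condition Epsilon: 0.25 × 0.445 × 0.05 = 0.0055625
Total = 0.016913.
P(Condition Gamma | evidence) = 0.01092 / 0.016913 ≈ 0.646.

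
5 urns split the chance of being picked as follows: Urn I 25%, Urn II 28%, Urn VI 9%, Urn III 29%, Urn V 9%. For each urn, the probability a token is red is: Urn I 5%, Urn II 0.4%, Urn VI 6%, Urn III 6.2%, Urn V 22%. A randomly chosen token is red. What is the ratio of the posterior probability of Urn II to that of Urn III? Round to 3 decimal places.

0.062

Prior × likelihood for each hypothesis:
  Urn I: 0.25 × 0.05 = 0.0125
  Urn II: 0.28 × 0.004 = 0.00112
  Urn VI: 0.09 × 0.06 = 0.0054
  Urn III: 0.29 × 0.062 = 0.01798
  Urn V: 0.09 × 0.22 = 0.0198
Sum = 0.0568.
The ratio is 0.00112 / 0.01798 (the normalizer cancels) = 0.062.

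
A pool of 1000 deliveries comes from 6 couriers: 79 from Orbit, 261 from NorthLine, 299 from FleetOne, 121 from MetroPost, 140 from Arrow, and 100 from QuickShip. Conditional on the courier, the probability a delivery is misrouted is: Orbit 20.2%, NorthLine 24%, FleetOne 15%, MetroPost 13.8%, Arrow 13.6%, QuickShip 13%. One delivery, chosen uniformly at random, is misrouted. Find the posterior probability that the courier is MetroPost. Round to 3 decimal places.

Unnormalized posteriors (prior × likelihood):
  Orbit: 0.079 × 0.202 = 0.015958
  NorthLine: 0.261 × 0.24 = 0.06264
  FleetOne: 0.299 × 0.15 = 0.04485
  MetroPost: 0.121 × 0.138 = 0.016698
  Arrow: 0.14 × 0.136 = 0.01904
  QuickShip: 0.1 × 0.13 = 0.013
Normalizing constant = 0.172186.
P(MetroPost | evidence) = 0.016698 / 0.172186 ≈ 0.097.

0.097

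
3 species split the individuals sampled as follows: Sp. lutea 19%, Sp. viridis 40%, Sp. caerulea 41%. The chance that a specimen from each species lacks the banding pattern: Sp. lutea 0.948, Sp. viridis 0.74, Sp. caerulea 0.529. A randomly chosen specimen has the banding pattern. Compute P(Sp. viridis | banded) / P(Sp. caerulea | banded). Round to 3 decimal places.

Taking complements, P(banded | each) = Sp. lutea 0.052, Sp. viridis 0.26, Sp. caerulea 0.471.
Compute prior × likelihood for every hypothesis:
  Sp. lutea: 0.19 × 0.052 = 0.00988
  Sp. viridis: 0.4 × 0.26 = 0.104
  Sp. caerulea: 0.41 × 0.471 = 0.19311
Sum = 0.30699.
The ratio is 0.104 / 0.19311 (the normalizer cancels) = 0.539.

0.539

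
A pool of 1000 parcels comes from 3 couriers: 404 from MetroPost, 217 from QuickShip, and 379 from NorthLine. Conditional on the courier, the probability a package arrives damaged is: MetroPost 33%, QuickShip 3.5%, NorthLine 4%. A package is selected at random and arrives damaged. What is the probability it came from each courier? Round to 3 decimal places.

By Bayes' rule, posterior ∝ prior × likelihood:
  MetroPost: 0.404 × 0.33 = 0.13332
  QuickShip: 0.217 × 0.035 = 0.007595
  NorthLine: 0.379 × 0.04 = 0.01516
Sum = 0.156075.
P(MetroPost | damaged) = 0.13332/0.156075 ≈ 0.854
P(QuickShip | damaged) = 0.007595/0.156075 ≈ 0.049
P(NorthLine | damaged) = 0.01516/0.156075 ≈ 0.097

MetroPost 0.854, QuickShip 0.049, NorthLine 0.097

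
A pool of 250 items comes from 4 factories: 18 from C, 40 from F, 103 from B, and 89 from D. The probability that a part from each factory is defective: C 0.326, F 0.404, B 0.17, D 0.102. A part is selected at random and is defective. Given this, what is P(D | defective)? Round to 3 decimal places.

Compute prior × likelihood for every hypothesis:
  C: 0.072 × 0.326 = 0.023472
  F: 0.16 × 0.404 = 0.06464
  B: 0.412 × 0.17 = 0.07004
  D: 0.356 × 0.102 = 0.036312
Sum = 0.194464.
P(D | evidence) = 0.036312 / 0.194464 ≈ 0.187.

0.187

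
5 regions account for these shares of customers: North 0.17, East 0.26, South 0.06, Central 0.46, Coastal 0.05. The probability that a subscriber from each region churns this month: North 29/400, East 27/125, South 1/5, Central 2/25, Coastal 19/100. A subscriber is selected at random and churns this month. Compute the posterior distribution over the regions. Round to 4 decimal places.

North 0.0972, East 0.4430, South 0.0946, Central 0.2903, Coastal 0.0749

Compute prior × likelihood for every hypothesis:
  North: 0.17 × 0.0725 = 0.012325
  East: 0.26 × 0.216 = 0.05616
  South: 0.06 × 0.2 = 0.012
  Central: 0.46 × 0.08 = 0.0368
  Coastal: 0.05 × 0.19 = 0.0095
Sum = 0.126785.
P(North | churn) = 0.012325/0.126785 ≈ 0.0972
P(East | churn) = 0.05616/0.126785 ≈ 0.4430
P(South | churn) = 0.012/0.126785 ≈ 0.0946
P(Central | churn) = 0.0368/0.126785 ≈ 0.2903
P(Coastal | churn) = 0.0095/0.126785 ≈ 0.0749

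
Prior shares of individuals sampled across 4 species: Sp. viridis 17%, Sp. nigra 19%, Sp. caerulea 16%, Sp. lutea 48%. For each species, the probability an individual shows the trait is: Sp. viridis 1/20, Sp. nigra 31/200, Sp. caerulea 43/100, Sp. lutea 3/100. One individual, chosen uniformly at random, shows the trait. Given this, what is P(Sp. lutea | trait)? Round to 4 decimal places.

Prior × likelihood for each hypothesis:
  Sp. viridis: 0.17 × 0.05 = 0.0085
  Sp. nigra: 0.19 × 0.155 = 0.02945
  Sp. caerulea: 0.16 × 0.43 = 0.0688
  Sp. lutea: 0.48 × 0.03 = 0.0144
Sum = 0.12115.
P(Sp. lutea | evidence) = 0.0144 / 0.12115 ≈ 0.1189.

0.1189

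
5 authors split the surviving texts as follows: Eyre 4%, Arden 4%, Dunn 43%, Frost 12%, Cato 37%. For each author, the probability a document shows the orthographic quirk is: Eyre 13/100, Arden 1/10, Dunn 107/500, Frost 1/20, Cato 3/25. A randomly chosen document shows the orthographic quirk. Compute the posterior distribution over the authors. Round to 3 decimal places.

By Bayes' rule, posterior ∝ prior × likelihood:
  Eyre: 0.04 × 0.13 = 0.0052
  Arden: 0.04 × 0.1 = 0.004
  Dunn: 0.43 × 0.214 = 0.09202
  Frost: 0.12 × 0.05 = 0.006
  Cato: 0.37 × 0.12 = 0.0444
Sum = 0.15162.
P(Eyre | quirk) = 0.0052/0.15162 ≈ 0.034
P(Arden | quirk) = 0.004/0.15162 ≈ 0.026
P(Dunn | quirk) = 0.09202/0.15162 ≈ 0.607
P(Frost | quirk) = 0.006/0.15162 ≈ 0.040
P(Cato | quirk) = 0.0444/0.15162 ≈ 0.293

Eyre 0.034, Arden 0.026, Dunn 0.607, Frost 0.040, Cato 0.293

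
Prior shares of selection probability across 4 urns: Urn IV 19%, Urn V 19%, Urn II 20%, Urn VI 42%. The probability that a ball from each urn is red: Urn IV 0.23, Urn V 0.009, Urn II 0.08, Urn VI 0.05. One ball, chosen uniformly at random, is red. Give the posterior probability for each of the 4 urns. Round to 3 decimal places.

Unnormalized posteriors (prior × likelihood):
  Urn IV: 0.19 × 0.23 = 0.0437
  Urn V: 0.19 × 0.009 = 0.00171
  Urn II: 0.2 × 0.08 = 0.016
  Urn VI: 0.42 × 0.05 = 0.021
Normalizing constant = 0.08241.
P(Urn IV | red) = 0.0437/0.08241 ≈ 0.530
P(Urn V | red) = 0.00171/0.08241 ≈ 0.021
P(Urn II | red) = 0.016/0.08241 ≈ 0.194
P(Urn VI | red) = 0.021/0.08241 ≈ 0.255

Urn IV 0.530, Urn V 0.021, Urn II 0.194, Urn VI 0.255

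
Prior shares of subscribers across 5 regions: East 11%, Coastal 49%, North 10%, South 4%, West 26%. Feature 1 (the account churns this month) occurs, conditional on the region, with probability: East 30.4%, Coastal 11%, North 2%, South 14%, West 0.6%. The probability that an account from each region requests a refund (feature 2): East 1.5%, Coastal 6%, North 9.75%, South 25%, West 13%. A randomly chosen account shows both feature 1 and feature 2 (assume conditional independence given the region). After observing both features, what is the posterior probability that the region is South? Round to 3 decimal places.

Prior × likelihood for each hypothesis:
  East: 0.11 × 0.304 × 0.015 = 0.0005016
  Coastal: 0.49 × 0.11 × 0.06 = 0.003234
  North: 0.1 × 0.02 × 0.0975 = 0.000195
  South: 0.04 × 0.14 × 0.25 = 0.0014
  West: 0.26 × 0.006 × 0.13 = 0.0002028
Sum = 0.0055334.
P(South | evidence) = 0.0014 / 0.0055334 ≈ 0.253.

0.253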